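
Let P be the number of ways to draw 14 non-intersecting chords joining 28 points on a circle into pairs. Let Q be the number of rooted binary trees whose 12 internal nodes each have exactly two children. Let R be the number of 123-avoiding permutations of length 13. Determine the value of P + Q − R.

Pairing 28 circle points by 14 non-crossing chords gives C_14 matchings. So P = C_14 = 2674440.
Full binary trees with n internal nodes are counted by C_n; here n = 12. So Q = C_12 = 208012.
Permutations of [n] avoiding any single length-3 pattern are counted by C_n; here n = 13. So R = C_13 = 742900.
P + Q − R = 2674440 + 208012 − 742900 = 2139552.

2139552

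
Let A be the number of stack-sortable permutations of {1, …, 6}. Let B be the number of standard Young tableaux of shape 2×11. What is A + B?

By Knuth's characterisation, the stack-sortable permutations of length 6 are the 231-avoiders, numbering C_6. So A = C_6 = 132.
By the hook-length formula (or a Dyck-path bijection), SYT of shape 2×11 number C_11. So B = C_11 = 58786.
A + B = 132 + 58786 = 58918.

58918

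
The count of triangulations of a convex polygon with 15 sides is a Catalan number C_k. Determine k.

The number of triangulations of a 15-gon is the Catalan number C_13 (index = sides − 2).

13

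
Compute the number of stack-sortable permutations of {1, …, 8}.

By Knuth's characterisation, the stack-sortable permutations of length 8 are the 231-avoiders, numbering C_8.
C_8 = C(16,8)/9 = 12870/9 = 1430.

1430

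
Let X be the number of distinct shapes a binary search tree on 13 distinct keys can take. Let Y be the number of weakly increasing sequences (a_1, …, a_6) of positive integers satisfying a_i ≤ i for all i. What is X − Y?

There are C_n binary search tree shapes on n keys; with n = 13 that is C_13. So X = C_13 = 742900.
Weakly increasing sequences with a_i ≤ i biject with Dyck paths of semilength 6, so there are C_6. So Y = C_6 = 132.
X − Y = 742900 − 132 = 742768.

742768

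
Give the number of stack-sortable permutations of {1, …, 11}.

58786

Stack-sortable permutations are exactly the 231-avoiding ones, counted by C_n; here n = 11.
C_11 = C(22,11)/12 = 705432/12 = 58786.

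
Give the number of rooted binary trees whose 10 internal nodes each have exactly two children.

16796

Full binary trees with n internal nodes are counted by C_n; here n = 10.
C_10 = C(20,10)/11 = 184756/11 = 16796.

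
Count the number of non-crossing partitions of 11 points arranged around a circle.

58786

The non-crossing partitions of [11] form a lattice of size C_11.
C_11 = C_10 · 2(2·10+1)/(10+2) = 16796 · 42/12 = 58786.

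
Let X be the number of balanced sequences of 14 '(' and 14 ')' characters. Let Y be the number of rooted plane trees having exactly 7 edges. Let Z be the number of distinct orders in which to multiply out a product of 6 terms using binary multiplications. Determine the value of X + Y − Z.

Balanced strings of n pairs of brackets are counted by C_n; here n = 14. So X = C_14 = 2674440.
Rooted ordered trees with n edges are counted by C_n; here n = 7. So Y = C_7 = 429.
Parenthesizations of m factors correspond to full binary trees with m leaves, counted by C_{m−1}; m = 6 gives C_5. So Z = C_5 = 42.
X + Y − Z = 2674440 + 429 − 42 = 2674827.

2674827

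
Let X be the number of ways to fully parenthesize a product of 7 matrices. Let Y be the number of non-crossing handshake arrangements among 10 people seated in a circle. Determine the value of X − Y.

90

Bracketing 7 factors into binary products is counted by C_{7−1} = C_6. So X = C_6 = 132.
With 10 = 2·5 people, non-crossing handshake pairings are non-crossing perfect matchings on a circle, counted by C_5. So Y = C_5 = 42.
X − Y = 132 − 42 = 90.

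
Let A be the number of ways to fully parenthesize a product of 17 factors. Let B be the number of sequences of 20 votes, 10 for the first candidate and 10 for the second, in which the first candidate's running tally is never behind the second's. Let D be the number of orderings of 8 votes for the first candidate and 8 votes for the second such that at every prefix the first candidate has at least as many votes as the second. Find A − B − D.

35339444

Bracketing 17 factors into binary products is counted by C_{17−1} = C_16. So A = C_16 = 35357670.
Ballot sequences with n votes each where one side never trails are Dyck words, counted by C_n; here n = 10. So B = C_10 = 16796.
Reading a vote for the leader as '(' and for the other as ')' turns such a sequence into a balanced string of 8 pairs, so the count is C_8. So D = C_8 = 1430.
A − B − D = 35357670 − 16796 − 1430 = 35339444.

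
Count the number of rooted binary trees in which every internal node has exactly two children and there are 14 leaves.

742900

A full binary tree with L leaves has L−1 internal nodes and is counted by C_{L−1}; L = 14 gives C_13.
C_13 = C_12 · 2(2·12+1)/(12+2) = 208012 · 50/14 = 742900.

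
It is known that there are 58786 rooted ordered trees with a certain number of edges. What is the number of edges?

11

Rooted ordered trees with n edges are counted by C_n. Since C_11 = 58786, the index is 11.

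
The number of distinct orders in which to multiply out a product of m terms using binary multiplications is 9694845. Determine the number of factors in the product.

Parenthesizations of m factors are counted by C_{m−1}; 9694845 = C_15.
So the index is 15, and the number of factors is 15 + 1 = 16.

16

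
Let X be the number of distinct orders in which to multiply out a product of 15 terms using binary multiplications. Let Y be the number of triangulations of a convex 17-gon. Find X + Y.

Ways to associate a product of 15 factors correspond to binary trees on 15 leaves, so the count is C_14. So X = C_14 = 2674440.
The number of triangulations of a 17-gon is the Catalan number C_15 (index = sides − 2). So Y = C_15 = 9694845.
X + Y = 2674440 + 9694845 = 12369285.

12369285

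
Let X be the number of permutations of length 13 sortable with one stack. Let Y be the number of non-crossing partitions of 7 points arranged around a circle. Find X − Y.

By Knuth's characterisation, the stack-sortable permutations of length 13 are the 231-avoiders, numbering C_13. So X = C_13 = 742900.
The non-crossing partitions of [7] form a lattice of size C_7. So Y = C_7 = 429.
X − Y = 742900 − 429 = 742471.

742471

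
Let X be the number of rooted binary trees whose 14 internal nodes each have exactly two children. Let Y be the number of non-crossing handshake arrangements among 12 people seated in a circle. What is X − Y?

2674308

Full binary trees with n internal nodes are counted by C_n; here n = 14. So X = C_14 = 2674440.
Non-crossing handshake pairings of 2n people are counted by C_n; 12 people gives n = 6. So Y = C_6 = 132.
X − Y = 2674440 − 132 = 2674308.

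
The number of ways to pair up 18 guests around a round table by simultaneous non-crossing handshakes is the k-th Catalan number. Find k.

9

Non-crossing handshake pairings of 2n people are counted by C_n; 18 people gives n = 9.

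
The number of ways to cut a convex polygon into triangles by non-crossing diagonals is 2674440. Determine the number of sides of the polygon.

Triangulations of a convex m-gon are counted by C_{m−2}; 2674440 = C_14.
So m − 2 = 14, giving m = 16 sides.

16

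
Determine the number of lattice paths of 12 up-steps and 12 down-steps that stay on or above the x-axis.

208012

A Dyck path with 12 up-steps and 12 down-steps has semilength 12, so there are C_12 of them.
C_12 = 208012.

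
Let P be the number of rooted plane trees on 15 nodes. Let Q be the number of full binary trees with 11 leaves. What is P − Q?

2657644

Rooted ordered (plane) trees on m nodes have m−1 edges and are counted by C_{m−1}; m = 15 gives C_14. So P = C_14 = 2674440.
A full binary tree with L leaves has L−1 internal nodes and is counted by C_{L−1}; L = 11 gives C_10. So Q = C_10 = 16796.
P − Q = 2674440 − 16796 = 2657644.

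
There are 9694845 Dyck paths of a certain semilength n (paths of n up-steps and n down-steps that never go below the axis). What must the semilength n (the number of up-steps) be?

Dyck paths of semilength n are counted by C_n. The Catalan number equal to 9694845 is C_15.

15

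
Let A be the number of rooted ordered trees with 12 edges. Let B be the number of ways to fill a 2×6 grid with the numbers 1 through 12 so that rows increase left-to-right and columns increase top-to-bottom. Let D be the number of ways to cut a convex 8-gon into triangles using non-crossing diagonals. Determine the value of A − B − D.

Rooted ordered trees with n edges are counted by C_n; here n = 12. So A = C_12 = 208012.
Standard Young tableaux of shape 2×n are counted by C_n; here n = 6. So B = C_6 = 132.
The number of triangulations of an 8-gon is the Catalan number C_6 (index = sides − 2). So D = C_6 = 132.
A − B − D = 208012 − 132 − 132 = 207748.

207748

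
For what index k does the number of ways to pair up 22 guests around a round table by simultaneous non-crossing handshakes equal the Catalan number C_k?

Non-crossing handshake pairings of 2n people are counted by C_n; 22 people gives n = 11.

11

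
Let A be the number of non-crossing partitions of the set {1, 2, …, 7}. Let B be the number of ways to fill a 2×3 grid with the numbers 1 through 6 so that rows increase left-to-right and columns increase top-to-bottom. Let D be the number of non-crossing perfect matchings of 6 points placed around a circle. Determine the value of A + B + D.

439

The non-crossing partitions of [7] form a lattice of size C_7. So A = C_7 = 429.
Standard Young tableaux of shape 2×n are counted by C_n; here n = 3. So B = C_3 = 5.
Pairing 6 circle points by 3 non-crossing chords gives C_3 matchings. So D = C_3 = 5.
A + B + D = 429 + 5 + 5 = 439.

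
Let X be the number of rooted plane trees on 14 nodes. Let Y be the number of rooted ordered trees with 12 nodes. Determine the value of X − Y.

Rooted ordered (plane) trees on m nodes have m−1 edges and are counted by C_{m−1}; m = 14 gives C_13. So X = C_13 = 742900.
Rooted ordered (plane) trees on m nodes have m−1 edges and are counted by C_{m−1}; m = 12 gives C_11. So Y = C_11 = 58786.
X − Y = 742900 − 58786 = 684114.

684114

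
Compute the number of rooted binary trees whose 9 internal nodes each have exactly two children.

Full binary trees with n internal nodes are counted by C_n; here n = 9.
C_9 = 4862.

4862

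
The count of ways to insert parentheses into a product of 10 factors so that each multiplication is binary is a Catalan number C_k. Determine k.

9

Parenthesizations of m factors correspond to full binary trees with m leaves, counted by C_{m−1}; m = 10 gives C_9.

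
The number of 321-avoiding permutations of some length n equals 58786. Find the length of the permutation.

11

Permutations of [n] avoiding a fixed length-3 pattern are counted by C_n, and C_11 = 58786.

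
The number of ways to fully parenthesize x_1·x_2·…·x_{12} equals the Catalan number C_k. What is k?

Ways to associate a product of 12 factors correspond to binary trees on 12 leaves, so the count is C_11.

11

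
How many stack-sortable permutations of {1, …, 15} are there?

Stack-sortable permutations are exactly the 231-avoiding ones, counted by C_n; here n = 15.
C_15 = C(30,15)/16 = 155117520/16 = 9694845.

9694845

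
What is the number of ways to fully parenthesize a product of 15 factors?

2674440

Ways to associate a product of 15 factors correspond to binary trees on 15 leaves, so the count is C_14.
C_14 = C(28,14)/15 = 40116600/15 = 2674440.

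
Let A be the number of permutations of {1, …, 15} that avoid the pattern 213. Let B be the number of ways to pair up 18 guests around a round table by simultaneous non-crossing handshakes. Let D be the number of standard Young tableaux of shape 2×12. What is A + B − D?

9491695

For any fixed pattern of length 3, the pattern-avoiding permutations of [15] number C_15. So A = C_15 = 9694845.
Non-crossing handshake pairings of 2n people are counted by C_n; 18 people gives n = 9. So B = C_9 = 4862.
Standard Young tableaux of shape 2×n are counted by C_n; here n = 12. So D = C_12 = 208012.
A + B − D = 9694845 + 4862 − 208012 = 9491695.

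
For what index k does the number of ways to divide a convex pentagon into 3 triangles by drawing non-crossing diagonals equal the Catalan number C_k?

3

The number of triangulations of a 5-gon is the Catalan number C_3 (index = sides − 2).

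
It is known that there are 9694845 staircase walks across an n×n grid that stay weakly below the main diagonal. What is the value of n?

15

Such diagonal-avoiding paths in an n×n grid are counted by C_n, and C_15 = 9694845.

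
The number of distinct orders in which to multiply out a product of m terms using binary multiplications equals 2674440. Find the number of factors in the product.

15

Parenthesizations of m factors are counted by C_{m−1}; 2674440 = C_14.
So the index is 14, and the number of factors is 14 + 1 = 15.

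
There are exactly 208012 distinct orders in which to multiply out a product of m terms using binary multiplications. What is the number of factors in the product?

Parenthesizations of m factors are counted by C_{m−1}. The Catalan number equal to 208012 is C_12.
So the index is 12, and the number of factors is 12 + 1 = 13.

13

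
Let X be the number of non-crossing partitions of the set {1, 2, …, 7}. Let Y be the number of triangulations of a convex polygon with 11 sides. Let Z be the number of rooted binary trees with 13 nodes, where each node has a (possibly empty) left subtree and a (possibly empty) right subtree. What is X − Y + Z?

Non-crossing partitions of an n-element set are counted by C_n; here n = 7. So X = C_7 = 429.
The number of triangulations of an 11-gon is the Catalan number C_9 (index = sides − 2). So Y = C_9 = 4862.
There are C_n binary search tree shapes on n keys; with n = 13 that is C_13. So Z = C_13 = 742900.
X − Y + Z = 429 − 4862 + 742900 = 738467.

738467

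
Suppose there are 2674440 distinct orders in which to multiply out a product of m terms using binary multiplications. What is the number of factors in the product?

15

Parenthesizations of m factors are counted by C_{m−1}. The Catalan number equal to 2674440 is C_14.
So the index is 14, and the number of factors is 14 + 1 = 15.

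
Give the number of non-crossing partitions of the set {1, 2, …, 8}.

1430

Non-crossing partitions of an n-element set are counted by C_n; here n = 8.
C_8 = 1430.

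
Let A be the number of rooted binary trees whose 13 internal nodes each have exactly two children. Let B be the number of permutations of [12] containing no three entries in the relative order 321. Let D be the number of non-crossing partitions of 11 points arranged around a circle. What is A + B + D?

Full binary trees with n internal nodes are counted by C_n; here n = 13. So A = C_13 = 742900.
Permutations of [n] avoiding any single length-3 pattern are counted by C_n; here n = 12. So B = C_12 = 208012.
Non-crossing partitions of an n-element set are counted by C_n; here n = 11. So D = C_11 = 58786.
A + B + D = 742900 + 208012 + 58786 = 1009698.

1009698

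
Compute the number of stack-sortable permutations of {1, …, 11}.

58786

Stack-sortable permutations are exactly the 231-avoiding ones, counted by C_n; here n = 11.
C_11 = C(22,11)/12 = 705432/12 = 58786.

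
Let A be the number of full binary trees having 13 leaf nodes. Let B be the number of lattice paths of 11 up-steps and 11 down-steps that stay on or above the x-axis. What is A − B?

149226

Full binary trees with 13 leaves have 13−1 = 12 internal nodes, so there are C_12 of them. So A = C_12 = 208012.
Paths of 11 up- and 11 down-steps that never dip below the axis are Dyck paths; their count is C_11. So B = C_11 = 58786.
A − B = 208012 − 58786 = 149226.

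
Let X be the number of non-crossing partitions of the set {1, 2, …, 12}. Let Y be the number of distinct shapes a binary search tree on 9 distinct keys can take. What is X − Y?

The non-crossing partitions of [12] form a lattice of size C_12. So X = C_12 = 208012.
Rooted binary trees with 9 nodes (each child slot possibly empty) number C_9. So Y = C_9 = 4862.
X − Y = 208012 − 4862 = 203150.

203150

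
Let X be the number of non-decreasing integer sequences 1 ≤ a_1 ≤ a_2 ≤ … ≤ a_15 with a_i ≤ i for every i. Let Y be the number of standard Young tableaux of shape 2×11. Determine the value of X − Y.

9636059

Weakly increasing sequences with a_i ≤ i biject with Dyck paths of semilength 15, so there are C_15. So X = C_15 = 9694845.
By the hook-length formula (or a Dyck-path bijection), SYT of shape 2×11 number C_11. So Y = C_11 = 58786.
X − Y = 9694845 − 58786 = 9636059.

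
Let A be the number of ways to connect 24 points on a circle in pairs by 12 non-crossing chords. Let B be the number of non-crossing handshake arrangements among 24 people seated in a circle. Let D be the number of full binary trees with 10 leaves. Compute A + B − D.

Pairing 24 circle points by 12 non-crossing chords gives C_12 matchings. So A = C_12 = 208012.
Non-crossing handshake pairings of 2n people are counted by C_n; 24 people gives n = 12. So B = C_12 = 208012.
Full binary trees with 10 leaves have 10−1 = 9 internal nodes, so there are C_9 of them. So D = C_9 = 4862.
A + B − D = 208012 + 208012 − 4862 = 411162.

411162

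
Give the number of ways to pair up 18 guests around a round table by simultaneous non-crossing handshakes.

With 18 = 2·9 people, non-crossing handshake pairings are non-crossing perfect matchings on a circle, counted by C_9.
C_9 = C(18,9)/10 = 48620/10 = 4862.

4862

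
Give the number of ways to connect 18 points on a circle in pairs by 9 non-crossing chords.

Pairing 18 circle points by 9 non-crossing chords gives C_9 matchings.
C_9 = C(18,9)/10 = 48620/10 = 4862.

4862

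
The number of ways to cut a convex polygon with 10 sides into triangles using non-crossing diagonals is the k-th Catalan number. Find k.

The number of triangulations of a 10-gon is the Catalan number C_8 (index = sides − 2).

8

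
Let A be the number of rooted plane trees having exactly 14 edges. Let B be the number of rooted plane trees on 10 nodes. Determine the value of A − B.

2669578

A rooted plane tree with 14 edges has 15 nodes, and the count is C_14. So A = C_14 = 2674440.
Rooted ordered (plane) trees on m nodes have m−1 edges and are counted by C_{m−1}; m = 10 gives C_9. So B = C_9 = 4862.
A − B = 2674440 − 4862 = 2669578.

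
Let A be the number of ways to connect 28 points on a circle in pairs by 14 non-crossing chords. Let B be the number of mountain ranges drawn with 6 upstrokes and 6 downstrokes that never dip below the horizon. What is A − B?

Pairing 28 circle points by 14 non-crossing chords gives C_14 matchings. So A = C_14 = 2674440.
Dyck paths of semilength n (length 2n) are counted by C_n; here n = 6. So B = C_6 = 132.
A − B = 2674440 − 132 = 2674308.

2674308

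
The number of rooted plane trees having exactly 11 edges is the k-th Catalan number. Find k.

Rooted ordered trees with n edges are counted by C_n; here n = 11.

11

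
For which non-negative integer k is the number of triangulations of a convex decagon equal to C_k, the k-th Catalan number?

8

A convex 10-gon is triangulated into 8 triangles, and the number of such triangulations is the Catalan number C_{10−2} = C_8.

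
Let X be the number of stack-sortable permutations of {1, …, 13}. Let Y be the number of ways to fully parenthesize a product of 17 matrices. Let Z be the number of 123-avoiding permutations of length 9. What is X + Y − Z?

By Knuth's characterisation, the stack-sortable permutations of length 13 are the 231-avoiders, numbering C_13. So X = C_13 = 742900.
Ways to associate a product of 17 factors correspond to binary trees on 17 leaves, so the count is C_16. So Y = C_16 = 35357670.
Permutations of [n] avoiding any single length-3 pattern are counted by C_n; here n = 9. So Z = C_9 = 4862.
X + Y − Z = 742900 + 35357670 − 4862 = 36095708.

36095708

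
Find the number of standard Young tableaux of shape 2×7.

Standard Young tableaux of shape 2×n are counted by C_n; here n = 7.
C_7 = C_6 · 2(2·6+1)/(6+2) = 132 · 26/8 = 429.

429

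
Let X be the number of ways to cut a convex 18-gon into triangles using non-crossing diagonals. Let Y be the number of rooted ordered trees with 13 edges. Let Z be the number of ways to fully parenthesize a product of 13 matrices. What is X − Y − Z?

34406758

A convex 18-gon is triangulated into 16 triangles, and the number of such triangulations is the Catalan number C_{18−2} = C_16. So X = C_16 = 35357670.
A rooted plane tree with 13 edges has 14 nodes, and the count is C_13. So Y = C_13 = 742900.
Parenthesizations of m factors correspond to full binary trees with m leaves, counted by C_{m−1}; m = 13 gives C_12. So Z = C_12 = 208012.
X − Y − Z = 35357670 − 742900 − 208012 = 34406758.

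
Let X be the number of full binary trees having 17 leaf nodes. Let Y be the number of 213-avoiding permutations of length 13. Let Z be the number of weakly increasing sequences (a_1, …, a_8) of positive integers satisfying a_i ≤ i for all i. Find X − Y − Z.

34613340

Full binary trees with 17 leaves have 17−1 = 16 internal nodes, so there are C_16 of them. So X = C_16 = 35357670.
For any fixed pattern of length 3, the pattern-avoiding permutations of [13] number C_13. So Y = C_13 = 742900.
Weakly increasing sequences with a_i ≤ i biject with Dyck paths of semilength 8, so there are C_8. So Z = C_8 = 1430.
X − Y − Z = 35357670 − 742900 − 1430 = 34613340.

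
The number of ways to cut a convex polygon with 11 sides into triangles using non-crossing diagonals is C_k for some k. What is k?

Triangulations of a convex m-gon are counted by C_{m−2}; with m = 11 this is C_9.

9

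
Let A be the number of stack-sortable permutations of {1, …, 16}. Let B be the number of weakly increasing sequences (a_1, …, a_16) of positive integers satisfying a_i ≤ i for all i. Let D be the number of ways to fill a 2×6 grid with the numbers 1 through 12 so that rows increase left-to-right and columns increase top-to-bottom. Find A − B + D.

Stack-sortable permutations are exactly the 231-avoiding ones, counted by C_n; here n = 16. So A = C_16 = 35357670.
Weakly increasing sequences with a_i ≤ i biject with Dyck paths of semilength 16, so there are C_16. So B = C_16 = 35357670.
Standard Young tableaux of shape 2×n are counted by C_n; here n = 6. So D = C_6 = 132.
A − B + D = 35357670 − 35357670 + 132 = 132.

132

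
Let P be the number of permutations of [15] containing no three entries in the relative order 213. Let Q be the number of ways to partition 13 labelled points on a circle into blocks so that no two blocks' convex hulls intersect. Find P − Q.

For any fixed pattern of length 3, the pattern-avoiding permutations of [15] number C_15. So P = C_15 = 9694845.
The non-crossing partitions of [13] form a lattice of size C_13. So Q = C_13 = 742900.
P − Q = 9694845 − 742900 = 8951945.

8951945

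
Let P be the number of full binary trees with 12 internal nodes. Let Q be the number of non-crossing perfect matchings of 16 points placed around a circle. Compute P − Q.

The number of full binary trees on 12 internal nodes is the Catalan number C_12. So P = C_12 = 208012.
Non-crossing perfect matchings of 2n points on a circle are counted by C_n; with 16 points, n = 8. So Q = C_8 = 1430.
P − Q = 208012 − 1430 = 206582.

206582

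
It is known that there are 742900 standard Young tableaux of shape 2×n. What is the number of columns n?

Standard Young tableaux of shape 2×n are counted by C_n; 742900 = C_13.

13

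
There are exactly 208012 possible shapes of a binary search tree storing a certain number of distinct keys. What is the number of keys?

12

Binary search tree shapes on n keys are counted by C_n. The Catalan number equal to 208012 is C_12.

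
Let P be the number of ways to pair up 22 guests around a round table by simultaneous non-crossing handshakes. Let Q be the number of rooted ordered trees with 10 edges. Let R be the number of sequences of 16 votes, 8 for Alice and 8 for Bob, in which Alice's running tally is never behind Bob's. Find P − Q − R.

Non-crossing handshake pairings of 2n people are counted by C_n; 22 people gives n = 11. So P = C_11 = 58786.
A rooted plane tree with 10 edges has 11 nodes, and the count is C_10. So Q = C_10 = 16796.
Reading a vote for the leader as '(' and for the other as ')' turns such a sequence into a balanced string of 8 pairs, so the count is C_8. So R = C_8 = 1430.
P − Q − R = 58786 − 16796 − 1430 = 40560.

40560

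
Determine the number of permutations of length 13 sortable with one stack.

Stack-sortable permutations are exactly the 231-avoiding ones, counted by C_n; here n = 13.
C_13 = C(26,13)/14 = 10400600/14 = 742900.

742900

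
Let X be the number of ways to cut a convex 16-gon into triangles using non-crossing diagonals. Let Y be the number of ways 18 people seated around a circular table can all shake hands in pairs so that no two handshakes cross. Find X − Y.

2669578

A convex 16-gon is triangulated into 14 triangles, and the number of such triangulations is the Catalan number C_{16−2} = C_14. So X = C_14 = 2674440.
Non-crossing handshake pairings of 2n people are counted by C_n; 18 people gives n = 9. So Y = C_9 = 4862.
X − Y = 2674440 − 4862 = 2669578.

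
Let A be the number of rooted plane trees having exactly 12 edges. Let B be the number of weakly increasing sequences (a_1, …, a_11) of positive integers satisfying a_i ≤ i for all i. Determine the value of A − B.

149226

A rooted plane tree with 12 edges has 13 nodes, and the count is C_12. So A = C_12 = 208012.
Weakly increasing sequences with a_i ≤ i biject with Dyck paths of semilength 11, so there are C_11. So B = C_11 = 58786.
A − B = 208012 − 58786 = 149226.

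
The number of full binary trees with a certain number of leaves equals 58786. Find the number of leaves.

Full binary trees with L leaves are counted by C_{L−1}. Since C_11 = 58786, the index is 11.
So the index is 11, and the number of leaves is 11 + 1 = 12.

12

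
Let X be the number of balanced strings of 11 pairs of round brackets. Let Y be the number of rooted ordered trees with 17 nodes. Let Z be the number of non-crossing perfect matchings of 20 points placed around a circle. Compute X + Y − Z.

35399660

Balanced strings of n pairs of brackets are counted by C_n; here n = 11. So X = C_11 = 58786.
A rooted plane tree on 17 nodes has 16 edges, and such trees are counted by C_16. So Y = C_16 = 35357670.
Non-crossing perfect matchings of 2n points on a circle are counted by C_n; with 20 points, n = 10. So Z = C_10 = 16796.
X + Y − Z = 58786 + 35357670 − 16796 = 35399660.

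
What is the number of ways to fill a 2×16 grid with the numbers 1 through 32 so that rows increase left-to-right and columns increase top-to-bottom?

Standard Young tableaux of shape 2×n are counted by C_n; here n = 16.
C_16 = C_15 · 2(2·15+1)/(15+2) = 9694845 · 62/17 = 35357670.

35357670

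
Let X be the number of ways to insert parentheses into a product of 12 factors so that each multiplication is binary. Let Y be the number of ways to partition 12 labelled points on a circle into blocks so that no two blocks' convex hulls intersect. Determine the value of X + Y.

Bracketing 12 factors into binary products is counted by C_{12−1} = C_11. So X = C_11 = 58786.
Non-crossing partitions of an n-element set are counted by C_n; here n = 12. So Y = C_12 = 208012.
X + Y = 58786 + 208012 = 266798.

266798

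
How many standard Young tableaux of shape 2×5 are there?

By the hook-length formula (or a Dyck-path bijection), SYT of shape 2×5 number C_5.
C_5 = C(10,5)/6 = 252/6 = 42.

42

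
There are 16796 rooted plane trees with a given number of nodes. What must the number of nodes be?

11

Rooted ordered trees on m nodes are counted by C_{m−1}. Since C_10 = 16796, the index is 10.
So the index is 10, and the number of nodes is 10 + 1 = 11.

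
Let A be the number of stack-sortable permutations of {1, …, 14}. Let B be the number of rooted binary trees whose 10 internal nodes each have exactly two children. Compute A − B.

2657644

By Knuth's characterisation, the stack-sortable permutations of length 14 are the 231-avoiders, numbering C_14. So A = C_14 = 2674440.
The number of full binary trees on 10 internal nodes is the Catalan number C_10. So B = C_10 = 16796.
A − B = 2674440 − 16796 = 2657644.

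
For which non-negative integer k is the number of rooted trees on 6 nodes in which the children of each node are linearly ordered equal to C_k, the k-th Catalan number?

5

Rooted ordered (plane) trees on m nodes have m−1 edges and are counted by C_{m−1}; m = 6 gives C_5.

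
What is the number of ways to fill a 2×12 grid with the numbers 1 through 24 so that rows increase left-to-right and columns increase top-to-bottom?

Standard Young tableaux of shape 2×n are counted by C_n; here n = 12.
C_12 = C(24,12)/13 = 2704156/13 = 208012.

208012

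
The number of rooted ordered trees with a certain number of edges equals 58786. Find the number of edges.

Rooted ordered trees with n edges are counted by C_n. The Catalan number equal to 58786 is C_11.

11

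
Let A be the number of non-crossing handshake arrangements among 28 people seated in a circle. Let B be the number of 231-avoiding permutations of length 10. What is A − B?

2657644

Non-crossing handshake pairings of 2n people are counted by C_n; 28 people gives n = 14. So A = C_14 = 2674440.
For any fixed pattern of length 3, the pattern-avoiding permutations of [10] number C_10. So B = C_10 = 16796.
A − B = 2674440 − 16796 = 2657644.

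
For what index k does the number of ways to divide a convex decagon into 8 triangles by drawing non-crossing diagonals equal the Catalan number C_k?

8

Triangulations of a convex m-gon are counted by C_{m−2}; with m = 10 this is C_8.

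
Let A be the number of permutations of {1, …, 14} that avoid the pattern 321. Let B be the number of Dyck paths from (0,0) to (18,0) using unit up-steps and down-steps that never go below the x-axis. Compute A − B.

2669578

For any fixed pattern of length 3, the pattern-avoiding permutations of [14] number C_14. So A = C_14 = 2674440.
Dyck paths of semilength n (length 2n) are counted by C_n; here n = 9. So B = C_9 = 4862.
A − B = 2674440 − 4862 = 2669578.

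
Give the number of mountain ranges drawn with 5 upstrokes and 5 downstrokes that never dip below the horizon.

Dyck paths of semilength n (length 2n) are counted by C_n; here n = 5.
C_5 = C_4 · 2(2·4+1)/(4+2) = 14 · 18/6 = 42.

42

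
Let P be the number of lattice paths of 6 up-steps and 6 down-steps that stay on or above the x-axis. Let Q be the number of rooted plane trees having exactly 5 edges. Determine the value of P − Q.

Paths of 6 up- and 6 down-steps that never dip below the axis are Dyck paths; their count is C_6. So P = C_6 = 132.
Rooted ordered trees with n edges are counted by C_n; here n = 5. So Q = C_5 = 42.
P − Q = 132 − 42 = 90.

90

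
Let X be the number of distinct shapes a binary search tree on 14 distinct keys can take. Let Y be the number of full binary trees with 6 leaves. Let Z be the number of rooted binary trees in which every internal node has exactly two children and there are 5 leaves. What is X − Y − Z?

2674384

There are C_n binary search tree shapes on n keys; with n = 14 that is C_14. So X = C_14 = 2674440.
Full binary trees with 6 leaves have 6−1 = 5 internal nodes, so there are C_5 of them. So Y = C_5 = 42.
A full binary tree with L leaves has L−1 internal nodes and is counted by C_{L−1}; L = 5 gives C_4. So Z = C_4 = 14.
X − Y − Z = 2674440 − 42 − 14 = 2674384.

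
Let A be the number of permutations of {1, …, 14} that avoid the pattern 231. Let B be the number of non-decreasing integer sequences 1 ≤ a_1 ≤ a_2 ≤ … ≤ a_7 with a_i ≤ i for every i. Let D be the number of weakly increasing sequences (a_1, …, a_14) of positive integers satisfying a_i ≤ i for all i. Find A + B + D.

Permutations of [n] avoiding any single length-3 pattern are counted by C_n; here n = 14. So A = C_14 = 2674440.
Such sub-staircase sequences of length n are counted by C_n; here n = 7. So B = C_7 = 429.
Such sub-staircase sequences of length n are counted by C_n; here n = 14. So D = C_14 = 2674440.
A + B + D = 2674440 + 429 + 2674440 = 5349309.

5349309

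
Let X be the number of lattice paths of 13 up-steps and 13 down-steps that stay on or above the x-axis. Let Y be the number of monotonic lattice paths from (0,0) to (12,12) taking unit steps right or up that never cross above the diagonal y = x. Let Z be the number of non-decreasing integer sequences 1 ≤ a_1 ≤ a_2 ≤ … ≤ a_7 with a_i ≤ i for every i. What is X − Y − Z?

A Dyck path with 13 up-steps and 13 down-steps has semilength 13, so there are C_13 of them. So X = C_13 = 742900.
Monotone paths in an n×n grid that stay weakly below the diagonal are counted by C_n; here n = 12. So Y = C_12 = 208012.
Weakly increasing sequences with a_i ≤ i biject with Dyck paths of semilength 7, so there are C_7. So Z = C_7 = 429.
X − Y − Z = 742900 − 208012 − 429 = 534459.

534459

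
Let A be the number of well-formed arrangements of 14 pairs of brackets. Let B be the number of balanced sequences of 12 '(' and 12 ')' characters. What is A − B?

2466428

Balanced strings of n pairs of brackets are counted by C_n; here n = 14. So A = C_14 = 2674440.
Balanced strings of n pairs of brackets are counted by C_n; here n = 12. So B = C_12 = 208012.
A − B = 2674440 − 208012 = 2466428.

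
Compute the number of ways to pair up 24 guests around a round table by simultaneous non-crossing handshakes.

208012

Non-crossing handshake pairings of 2n people are counted by C_n; 24 people gives n = 12.
C_12 = C(24,12)/13 = 2704156/13 = 208012.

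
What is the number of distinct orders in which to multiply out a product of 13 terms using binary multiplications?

Bracketing 13 factors into binary products is counted by C_{13−1} = C_12.
C_12 = 208012.

208012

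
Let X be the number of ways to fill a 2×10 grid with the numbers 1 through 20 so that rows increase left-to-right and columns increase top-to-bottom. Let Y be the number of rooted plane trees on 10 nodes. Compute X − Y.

11934

By the hook-length formula (or a Dyck-path bijection), SYT of shape 2×10 number C_10. So X = C_10 = 16796.
Rooted ordered (plane) trees on m nodes have m−1 edges and are counted by C_{m−1}; m = 10 gives C_9. So Y = C_9 = 4862.
X − Y = 16796 − 4862 = 11934.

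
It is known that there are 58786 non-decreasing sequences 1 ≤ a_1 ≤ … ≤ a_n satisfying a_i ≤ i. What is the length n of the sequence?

11

Such sub-staircase sequences of length n are counted by C_n, and C_11 = 58786.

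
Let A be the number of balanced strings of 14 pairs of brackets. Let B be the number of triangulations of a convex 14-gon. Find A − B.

With 14 pairs the number of balanced bracket strings is the Catalan number C_14. So A = C_14 = 2674440.
A convex 14-gon is triangulated into 12 triangles, and the number of such triangulations is the Catalan number C_{14−2} = C_12. So B = C_12 = 208012.
A − B = 2674440 − 208012 = 2466428.

2466428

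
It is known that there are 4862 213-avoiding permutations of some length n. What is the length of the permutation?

9

Permutations of [n] avoiding a fixed length-3 pattern are counted by C_n, and C_9 = 4862.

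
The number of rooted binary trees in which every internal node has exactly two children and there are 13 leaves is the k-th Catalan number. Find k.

12

A full binary tree with L leaves has L−1 internal nodes and is counted by C_{L−1}; L = 13 gives C_12.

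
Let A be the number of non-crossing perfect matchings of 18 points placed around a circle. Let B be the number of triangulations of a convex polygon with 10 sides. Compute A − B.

3432

Pairing 18 circle points by 9 non-crossing chords gives C_9 matchings. So A = C_9 = 4862.
A convex 10-gon is triangulated into 8 triangles, and the number of such triangulations is the Catalan number C_{10−2} = C_8. So B = C_8 = 1430.
A − B = 4862 − 1430 = 3432.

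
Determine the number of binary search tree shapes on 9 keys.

Rooted binary trees with 9 nodes (each child slot possibly empty) number C_9.
C_9 = C(18,9)/10 = 48620/10 = 4862.

4862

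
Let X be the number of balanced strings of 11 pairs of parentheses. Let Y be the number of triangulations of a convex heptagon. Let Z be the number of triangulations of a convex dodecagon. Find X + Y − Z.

42032

Balanced strings of n pairs of brackets are counted by C_n; here n = 11. So X = C_11 = 58786.
Triangulations of a convex m-gon are counted by C_{m−2}; with m = 7 this is C_5. So Y = C_5 = 42.
Triangulations of a convex m-gon are counted by C_{m−2}; with m = 12 this is C_10. So Z = C_10 = 16796.
X + Y − Z = 58786 + 42 − 16796 = 42032.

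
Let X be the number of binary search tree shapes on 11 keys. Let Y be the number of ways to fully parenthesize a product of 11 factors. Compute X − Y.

41990

Binary trees (left/right distinguished) on n nodes are counted by C_n; here n = 11. So X = C_11 = 58786.
Ways to associate a product of 11 factors correspond to binary trees on 11 leaves, so the count is C_10. So Y = C_10 = 16796.
X − Y = 58786 − 16796 = 41990.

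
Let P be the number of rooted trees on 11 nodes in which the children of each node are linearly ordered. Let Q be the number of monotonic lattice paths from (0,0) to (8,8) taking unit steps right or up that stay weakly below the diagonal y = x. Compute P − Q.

15366

A rooted plane tree on 11 nodes has 10 edges, and such trees are counted by C_10. So P = C_10 = 16796.
Monotone paths in an n×n grid that stay weakly below the diagonal are counted by C_n; here n = 8. So Q = C_8 = 1430.
P − Q = 16796 − 1430 = 15366.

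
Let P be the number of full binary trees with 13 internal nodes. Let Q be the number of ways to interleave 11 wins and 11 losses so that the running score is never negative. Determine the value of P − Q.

The number of full binary trees on 13 internal nodes is the Catalan number C_13. So P = C_13 = 742900.
Ballot sequences with n votes each where one side never trails are Dyck words, counted by C_n; here n = 11. So Q = C_11 = 58786.
P − Q = 742900 − 58786 = 684114.

684114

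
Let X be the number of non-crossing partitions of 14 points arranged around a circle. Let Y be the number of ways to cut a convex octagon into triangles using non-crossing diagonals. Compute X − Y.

Non-crossing partitions of an n-element set are counted by C_n; here n = 14. So X = C_14 = 2674440.
A convex 8-gon is triangulated into 6 triangles, and the number of such triangulations is the Catalan number C_{8−2} = C_6. So Y = C_6 = 132.
X − Y = 2674440 − 132 = 2674308.

2674308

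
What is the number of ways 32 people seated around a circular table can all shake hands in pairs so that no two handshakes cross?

With 32 = 2·16 people, non-crossing handshake pairings are non-crossing perfect matchings on a circle, counted by C_16.
C_16 = C(32,16)/17 = 601080390/17 = 35357670.

35357670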